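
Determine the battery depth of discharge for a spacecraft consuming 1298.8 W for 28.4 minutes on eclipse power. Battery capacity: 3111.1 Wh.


E_used = P * t / 60 = 1298.8 * 28.4 / 60 = 614.7653 Wh
DOD = E_used / E_total * 100 = 614.7653 / 3111.1 * 100
DOD = 19.7604 %

19.7604 %


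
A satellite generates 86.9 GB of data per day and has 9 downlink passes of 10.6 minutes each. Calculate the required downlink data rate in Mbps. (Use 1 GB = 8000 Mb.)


total contact time = 9 * 10.6 * 60 = 5724.0000 s
data = 86.9 GB = 695200.0000 Mb
rate = 695200.0000 / 5724.0000 = 121.4535 Mbps

121.4535 Mbps


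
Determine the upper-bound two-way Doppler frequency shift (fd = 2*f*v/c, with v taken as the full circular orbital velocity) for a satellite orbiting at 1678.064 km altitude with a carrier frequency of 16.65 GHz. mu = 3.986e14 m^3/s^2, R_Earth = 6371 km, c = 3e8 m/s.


r = 8.049064e+06 m
v = sqrt(mu/r) = 7037.1362 m/s (worst-case radial velocity)
f = 16.65 GHz = 1.665e+10 Hz
fd = 2*f*v/c = 2*1.665e+10*7037.1362/3.0e+08
fd = 781122.1186 Hz

781122.1186 Hz


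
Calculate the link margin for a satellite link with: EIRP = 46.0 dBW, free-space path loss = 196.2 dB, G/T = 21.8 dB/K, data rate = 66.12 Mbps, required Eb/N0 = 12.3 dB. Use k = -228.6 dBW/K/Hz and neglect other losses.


C/N0 = EIRP - FSPL + G/T - k = 46.0 - 196.2 + 21.8 - (-228.6)
C/N0 = 100.2000 dB-Hz
R_b = 66.12 Mbps = 6.612e+07 bps -> 10*log10(R_b) = 78.2033 dB-Hz
Eb/N0 = C/N0 - 10*log10(R_b) = 100.2000 - 78.2033 = 21.9967 dB
Margin = Eb/N0 - Eb/N0_req = 21.9967 - 12.3 = 9.6967 dB (link closes)

9.6967 dB


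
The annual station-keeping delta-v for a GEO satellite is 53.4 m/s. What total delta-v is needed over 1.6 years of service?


dV = rate * years = 53.4 * 1.6
dV = 85.4400 m/s

85.4400 m/s


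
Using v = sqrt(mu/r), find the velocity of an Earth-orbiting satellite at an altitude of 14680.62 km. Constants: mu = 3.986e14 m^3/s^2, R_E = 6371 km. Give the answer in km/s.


r = R_E + alt = 6371.0 + 14680.62 = 21051.6200 km = 2.105162e+07 m
v = sqrt(mu/r) = sqrt(3.986e14 / 2.105162e+07) = 4351.3687 m/s = 4.3514 km/s

4.3514 km/s


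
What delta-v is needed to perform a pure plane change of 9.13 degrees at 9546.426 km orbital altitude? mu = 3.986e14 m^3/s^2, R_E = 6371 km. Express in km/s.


r = 15917.4260 km = 1.5917426e+07 m
V = sqrt(mu/r) = 5004.1720 m/s
di = 9.13 deg = 0.1593486 rad
dV = 2*V*sin(di/2) = 2*5004.1720*sin(0.07967428)
dV = 796.5642 m/s = 0.7965642 km/s

0.7966 km/s


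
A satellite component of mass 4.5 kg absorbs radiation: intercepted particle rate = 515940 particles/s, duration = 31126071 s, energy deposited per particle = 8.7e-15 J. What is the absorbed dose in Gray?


Total energy deposited = rate * time * E_per
  = 515940 * 31126071 * 8.7e-15 = 0.1397149 J
Dose = E_total / mass = 0.1397149 / 4.5
Dose = 0.03104776 Gy

0.0310 Gy


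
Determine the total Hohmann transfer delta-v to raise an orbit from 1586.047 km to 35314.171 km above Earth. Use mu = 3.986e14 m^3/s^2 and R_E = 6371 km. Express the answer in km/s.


r1 = 7957.0470 km = 7.957047e+06 m
r2 = 41685.1710 km = 4.1685171e+07 m
dv1 = sqrt(mu/r1)*(sqrt(2*r2/(r1+r2)) - 1) = 2094.4780 m/s
dv2 = sqrt(mu/r2)*(1 - sqrt(2*r1/(r1+r2))) = 1341.4462 m/s
total dv = |dv1| + |dv2| = 2094.4780 + 1341.4462 = 3435.9242 m/s = 3.4359 km/s

3.4359 km/s


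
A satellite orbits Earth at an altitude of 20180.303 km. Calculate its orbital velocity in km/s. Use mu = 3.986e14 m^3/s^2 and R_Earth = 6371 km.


r = R_E + alt = 6371.0 + 20180.303 = 26551.3030 km = 2.6551303e+07 m
v = sqrt(mu/r) = sqrt(3.986e14 / 2.6551303e+07) = 3874.5898 m/s = 3.8746 km/s

3.8746 km/s


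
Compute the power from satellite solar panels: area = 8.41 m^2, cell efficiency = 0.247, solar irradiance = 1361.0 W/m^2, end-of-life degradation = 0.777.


P = area * eta * S * degradation
P = 8.41 * 0.247 * 1361.0 * 0.777
P = 2196.7068 W

2196.7068 W


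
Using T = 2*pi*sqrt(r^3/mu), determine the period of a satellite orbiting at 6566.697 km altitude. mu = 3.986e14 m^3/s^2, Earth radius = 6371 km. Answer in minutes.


r = 12937.6970 km = 1.2937697e+07 m
T = 2*pi*sqrt(r^3/mu) = 2*pi*sqrt(2.1655635e+21 / 3.986e14)
T = 14645.2465 s = 244.0874 min

244.0874 minutes


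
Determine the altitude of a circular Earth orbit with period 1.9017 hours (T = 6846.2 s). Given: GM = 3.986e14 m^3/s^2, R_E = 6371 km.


T = 6846.2 s
r = (mu*T^2/(4*pi^2))^(1/3) = (3.986e14 * 6846.2^2 / (4*pi^2))^(1/3)
r = 7.7927769e+06 m = 7792.7769 km
alt = r - R_E = 7792.7769 - 6371 = 1421.7769 km

1421.7769 km


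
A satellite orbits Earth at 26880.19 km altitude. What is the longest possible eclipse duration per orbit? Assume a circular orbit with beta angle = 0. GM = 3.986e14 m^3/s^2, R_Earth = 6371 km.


r = 33251.1900 km
T = 1005.7053 min
Eclipse fraction = arcsin(R_E/r)/pi = arcsin(6371.0000/33251.1900)/pi
= arcsin(0.1916022)/pi = 0.06136833
Eclipse duration = 0.06136833 * 1005.7053 = 61.7185 min

61.7185 minutes


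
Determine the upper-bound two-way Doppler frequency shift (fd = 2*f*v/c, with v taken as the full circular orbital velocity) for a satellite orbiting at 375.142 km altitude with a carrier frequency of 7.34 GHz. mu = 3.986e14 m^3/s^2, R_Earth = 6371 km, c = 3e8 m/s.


r = 6.746142e+06 m
v = sqrt(mu/r) = 7686.7173 m/s (worst-case radial velocity)
f = 7.34 GHz = 7.34e+09 Hz
fd = 2*f*v/c = 2*7.34e+09*7686.7173/3.0e+08
fd = 376136.6990 Hz

376136.6990 Hz


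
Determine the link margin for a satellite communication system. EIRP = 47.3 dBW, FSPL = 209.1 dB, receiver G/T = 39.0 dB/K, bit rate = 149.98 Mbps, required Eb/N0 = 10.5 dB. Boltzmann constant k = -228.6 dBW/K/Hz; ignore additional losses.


C/N0 = EIRP - FSPL + G/T - k = 47.3 - 209.1 + 39.0 - (-228.6)
C/N0 = 105.8000 dB-Hz
R_b = 149.98 Mbps = 1.4998e+08 bps -> 10*log10(R_b) = 81.7603 dB-Hz
Eb/N0 = C/N0 - 10*log10(R_b) = 105.8000 - 81.7603 = 24.0397 dB
Margin = Eb/N0 - Eb/N0_req = 24.0397 - 10.5 = 13.5397 dB (link closes)

13.5397 dB


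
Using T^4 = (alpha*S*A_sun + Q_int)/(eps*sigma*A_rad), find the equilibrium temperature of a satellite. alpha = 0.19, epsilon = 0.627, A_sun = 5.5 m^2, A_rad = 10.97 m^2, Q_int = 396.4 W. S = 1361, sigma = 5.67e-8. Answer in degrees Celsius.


Numerator = alpha*S*A_sun + Q_int = 0.19*1361*5.5 + 396.4 = 1818.6450 W
Denominator = eps*sigma*A_rad = 0.627*5.67e-8*10.97 = 3.8999337e-07 W/K^4
T^4 = 4.6632715e+09 K^4
T = 261.3200 K = -11.8300 C

-11.8300 degrees Celsius


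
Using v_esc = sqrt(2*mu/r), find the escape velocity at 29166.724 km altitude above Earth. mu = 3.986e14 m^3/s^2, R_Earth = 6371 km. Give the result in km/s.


r = 6371.0 + 29166.724 = 35537.7240 km = 3.5537724e+07 m
v_esc = sqrt(2*mu/r) = sqrt(2*3.986e14 / 3.5537724e+07)
v_esc = 4736.2960 m/s = 4.7363 km/s

4.7363 km/s


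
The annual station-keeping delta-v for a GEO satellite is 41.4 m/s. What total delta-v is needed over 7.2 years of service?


dV = rate * years = 41.4 * 7.2
dV = 298.0800 m/s

298.0800 m/s


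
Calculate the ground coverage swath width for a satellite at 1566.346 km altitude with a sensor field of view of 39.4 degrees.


FOV = 39.4 deg = 0.6876597 rad
swath = 2 * alt * tan(FOV/2) = 2 * 1566.346 * tan(0.3438299)
swath = 2 * 1566.346 * 0.3580518
swath = 1121.6661 km

1121.6661 km


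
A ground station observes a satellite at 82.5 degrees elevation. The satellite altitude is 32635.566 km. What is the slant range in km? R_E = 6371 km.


h = 32635.566 km, el = 82.5 deg
d = -R_E*sin(el) + sqrt((R_E*sin(el))^2 + 2*R_E*h + h^2)
d = -6371.0000*sin(1.4399) + sqrt((6371.0000*0.9914449)^2 + 2*6371.0000*32635.566 + 32635.566^2)
d = 32681.2055 km

32681.2055 km


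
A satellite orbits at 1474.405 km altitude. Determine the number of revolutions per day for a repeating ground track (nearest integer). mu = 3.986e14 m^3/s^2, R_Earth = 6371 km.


r = 7.845405e+06 m
T = 2*pi*sqrt(r^3/mu) = 6915.6702 s = 115.2612 min
revs/day = 1440 / 115.2612 = 12.4934
Rounded: 12 revolutions per day

12 revolutions per day


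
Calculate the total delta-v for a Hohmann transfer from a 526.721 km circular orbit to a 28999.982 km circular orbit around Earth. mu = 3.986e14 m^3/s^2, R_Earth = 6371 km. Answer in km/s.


r1 = 6897.7210 km = 6.897721e+06 m
r2 = 35370.9820 km = 3.5370982e+07 m
dv1 = sqrt(mu/r1)*(sqrt(2*r2/(r1+r2)) - 1) = 2232.5440 m/s
dv2 = sqrt(mu/r2)*(1 - sqrt(2*r1/(r1+r2))) = 1439.1511 m/s
total dv = |dv1| + |dv2| = 2232.5440 + 1439.1511 = 3671.6952 m/s = 3.6717 km/s

3.6717 km/s


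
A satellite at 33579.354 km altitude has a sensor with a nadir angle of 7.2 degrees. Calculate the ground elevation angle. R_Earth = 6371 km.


r = R_E + alt = 39950.3540 km
Law of sines in the satellite / Earth-center / ground-point triangle:
  sin(nadir)/R_E = sin(90 + el)/r  =>  cos(el) = (r/R_E)*sin(nadir)
cos(el) = (39950.3540 / 6371.0000) * sin(7.2 deg) = 0.7859217
el = arccos(0.7859217) = 38.1940 deg
(Earth-central angle = 90 - nadir - el = 44.6060 deg)

38.1940 degrees


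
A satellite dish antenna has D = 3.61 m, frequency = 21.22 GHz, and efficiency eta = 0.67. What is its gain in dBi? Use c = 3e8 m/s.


lambda = c/f = 3e8 / 2.122e+10 = 0.01413761 m
G = eta*(pi*D/lambda)^2 = 0.67*(pi*3.61/0.01413761)^2
G = 431158.7474 (linear)
G = 10*log10(431158.7474) = 56.3464 dBi

56.3464 dBi


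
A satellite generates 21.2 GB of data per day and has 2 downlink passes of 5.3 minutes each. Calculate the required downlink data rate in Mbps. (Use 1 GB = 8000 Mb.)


total contact time = 2 * 5.3 * 60 = 636.0000 s
data = 21.2 GB = 169600.0000 Mb
rate = 169600.0000 / 636.0000 = 266.6667 Mbps

266.6667 Mbps


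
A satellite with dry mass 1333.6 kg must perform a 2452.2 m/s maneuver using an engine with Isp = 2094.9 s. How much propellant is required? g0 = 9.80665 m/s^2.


ve = Isp * g0 = 2094.9 * 9.80665 = 20543.951085 m/s
mass ratio = exp(dv/ve) = exp(2452.2/20543.951085) = 1.12677954
m_prop = m_dry * (mr - 1) = 1333.6 * (1.12677954 - 1)
m_prop = 169.0732 kg

169.0732 kg


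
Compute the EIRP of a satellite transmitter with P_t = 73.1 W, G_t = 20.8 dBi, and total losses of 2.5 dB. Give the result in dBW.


Pt = 73.1 W = 18.6392 dBW
EIRP = Pt_dBW + Gt - losses = 18.6392 + 20.8 - 2.5 = 36.9392 dBW

36.9392 dBW


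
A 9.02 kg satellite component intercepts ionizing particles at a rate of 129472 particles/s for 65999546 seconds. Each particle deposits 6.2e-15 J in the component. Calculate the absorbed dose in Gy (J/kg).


Total energy deposited = rate * time * E_per
  = 129472 * 65999546 * 6.2e-15 = 0.05297958 J
Dose = E_total / mass = 0.05297958 / 9.02
Dose = 0.005873567 Gy

0.0059 Gy


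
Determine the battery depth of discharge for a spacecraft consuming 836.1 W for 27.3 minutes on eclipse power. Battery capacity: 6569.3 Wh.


E_used = P * t / 60 = 836.1 * 27.3 / 60 = 380.4255 Wh
DOD = E_used / E_total * 100 = 380.4255 / 6569.3 * 100
DOD = 5.7910 %

5.7910 %


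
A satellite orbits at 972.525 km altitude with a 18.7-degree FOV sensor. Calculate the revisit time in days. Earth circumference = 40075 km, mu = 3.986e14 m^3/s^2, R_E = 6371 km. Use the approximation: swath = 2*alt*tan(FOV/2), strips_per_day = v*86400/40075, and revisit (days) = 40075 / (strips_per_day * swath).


swath = 2*972.525*tan(0.1631883) = 320.2573 km
v = sqrt(mu/r) = 7367.4358 m/s = 7.3674 km/s
strips/day = v*86400/40075 = 7.3674*86400/40075 = 15.8839
coverage/day = strips * swath = 15.8839 * 320.2573 = 5086.9281 km
revisit = 40075 / 5086.9281 = 7.8780 days

7.8780 days


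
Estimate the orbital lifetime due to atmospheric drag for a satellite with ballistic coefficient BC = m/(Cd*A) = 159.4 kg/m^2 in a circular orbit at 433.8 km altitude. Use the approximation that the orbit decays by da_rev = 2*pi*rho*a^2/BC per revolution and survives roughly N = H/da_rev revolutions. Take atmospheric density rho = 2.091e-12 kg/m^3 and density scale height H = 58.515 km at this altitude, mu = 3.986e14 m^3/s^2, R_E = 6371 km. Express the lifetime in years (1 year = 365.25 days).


a = R_E + alt = 6804.8000 km = 6.8048e+06 m
da_rev = 2*pi*rho*a^2/BC = 2*pi*2.091e-12*(6.8048e+06)^2/159.4 = 3.816597 m per revolution
N = H/da_rev = 58515.0000 m / 3.816597 m = 15331.7205 revolutions
P = 2*pi*sqrt(a^3/mu) = 5586.4288 s
lifetime = N*P = 15331.7205 * 5586.4288 = 8.5649565e+07 s = 991.3144 days
years = 991.3144 / 365.25 = 2.7141 years

2.7141 years


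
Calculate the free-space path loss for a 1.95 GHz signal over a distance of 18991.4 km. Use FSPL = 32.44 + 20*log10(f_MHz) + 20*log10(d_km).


f = 1.95 GHz = 1950.0000 MHz
d = 18991.4 km
FSPL = 32.44 + 20*log10(1950.0000) + 20*log10(18991.4)
FSPL = 32.44 + 65.8007 + 85.5711
FSPL = 183.8118 dB

183.8118 dB


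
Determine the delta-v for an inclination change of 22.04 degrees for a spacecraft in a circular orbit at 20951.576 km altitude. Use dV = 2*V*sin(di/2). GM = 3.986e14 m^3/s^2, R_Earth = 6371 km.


r = 27322.5760 km = 2.7322576e+07 m
V = sqrt(mu/r) = 3819.5115 m/s
di = 22.04 deg = 0.3846706 rad
dV = 2*V*sin(di/2) = 2*3819.5115*sin(0.1923353)
dV = 1460.2118 m/s = 1.4602 km/s

1.4602 km/s


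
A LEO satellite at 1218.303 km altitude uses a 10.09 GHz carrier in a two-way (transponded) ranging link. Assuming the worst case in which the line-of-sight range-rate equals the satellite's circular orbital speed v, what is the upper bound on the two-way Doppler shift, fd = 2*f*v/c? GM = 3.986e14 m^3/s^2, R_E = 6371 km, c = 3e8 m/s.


r = 7.589303e+06 m
v = sqrt(mu/r) = 7247.1575 m/s (worst-case radial velocity)
f = 10.09 GHz = 1.009e+10 Hz
fd = 2*f*v/c = 2*1.009e+10*7247.1575/3.0e+08
fd = 487492.1293 Hz

487492.1293 Hz


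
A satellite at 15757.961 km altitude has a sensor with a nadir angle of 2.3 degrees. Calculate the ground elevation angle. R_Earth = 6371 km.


r = R_E + alt = 22128.9610 km
Law of sines in the satellite / Earth-center / ground-point triangle:
  sin(nadir)/R_E = sin(90 + el)/r  =>  cos(el) = (r/R_E)*sin(nadir)
cos(el) = (22128.9610 / 6371.0000) * sin(2.3 deg) = 0.1393933
el = arccos(0.1393933) = 81.9873 deg
(Earth-central angle = 90 - nadir - el = 5.7127 deg)

81.9873 degrees


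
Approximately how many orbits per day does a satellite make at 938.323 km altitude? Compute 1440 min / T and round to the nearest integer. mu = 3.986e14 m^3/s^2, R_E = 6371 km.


r = 7.309323e+06 m
T = 2*pi*sqrt(r^3/mu) = 6219.0916 s = 103.6515 min
revs/day = 1440 / 103.6515 = 13.8927
Rounded: 14 revolutions per day

14 revolutions per day


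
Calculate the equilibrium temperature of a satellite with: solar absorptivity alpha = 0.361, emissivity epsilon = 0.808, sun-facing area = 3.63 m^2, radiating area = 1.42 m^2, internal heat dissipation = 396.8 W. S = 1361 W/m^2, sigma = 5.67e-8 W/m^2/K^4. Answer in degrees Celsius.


Numerator = alpha*S*A_sun + Q_int = 0.361*1361*3.63 + 396.8 = 2180.2952 W
Denominator = eps*sigma*A_rad = 0.808*5.67e-8*1.42 = 6.5055312e-08 W/K^4
T^4 = 3.3514484e+10 K^4
T = 427.8664 K = 154.7164 C

154.7164 degrees Celsius


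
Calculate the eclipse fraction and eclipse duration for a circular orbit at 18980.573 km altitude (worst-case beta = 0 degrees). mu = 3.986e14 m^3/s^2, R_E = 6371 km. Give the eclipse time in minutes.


r = 25351.5730 km
T = 669.5258 min
Eclipse fraction = arcsin(R_E/r)/pi = arcsin(6371.0000/25351.5730)/pi
= arcsin(0.2513059)/pi = 0.08086001
Eclipse duration = 0.08086001 * 669.5258 = 54.1379 min

54.1379 minutes


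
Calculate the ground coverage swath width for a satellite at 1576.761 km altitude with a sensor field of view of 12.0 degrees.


FOV = 12.0 deg = 0.2094395 rad
swath = 2 * alt * tan(FOV/2) = 2 * 1576.761 * tan(0.1047198)
swath = 2 * 1576.761 * 0.1051042
swath = 331.4485 km

331.4485 km


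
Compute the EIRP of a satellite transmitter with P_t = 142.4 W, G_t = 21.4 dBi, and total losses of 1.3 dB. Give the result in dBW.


Pt = 142.4 W = 21.5351 dBW
EIRP = Pt_dBW + Gt - losses = 21.5351 + 21.4 - 1.3 = 41.6351 dBW

41.6351 dBW


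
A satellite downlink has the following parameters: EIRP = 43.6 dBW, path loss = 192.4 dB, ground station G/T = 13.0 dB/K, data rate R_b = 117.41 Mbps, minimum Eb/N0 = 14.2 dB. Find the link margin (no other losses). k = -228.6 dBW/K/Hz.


C/N0 = EIRP - FSPL + G/T - k = 43.6 - 192.4 + 13.0 - (-228.6)
C/N0 = 92.8000 dB-Hz
R_b = 117.41 Mbps = 1.1741e+08 bps -> 10*log10(R_b) = 80.6971 dB-Hz
Eb/N0 = C/N0 - 10*log10(R_b) = 92.8000 - 80.6971 = 12.1029 dB
Margin = Eb/N0 - Eb/N0_req = 12.1029 - 14.2 = -2.0971 dB (negative margin: link does not close)

-2.0971 dB


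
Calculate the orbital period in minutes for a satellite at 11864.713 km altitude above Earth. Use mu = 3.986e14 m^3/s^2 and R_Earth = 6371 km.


r = 18235.7130 km = 1.8235713e+07 m
T = 2*pi*sqrt(r^3/mu) = 2*pi*sqrt(6.0641264e+21 / 3.986e14)
T = 24507.2930 s = 408.4549 min

408.4549 minutes


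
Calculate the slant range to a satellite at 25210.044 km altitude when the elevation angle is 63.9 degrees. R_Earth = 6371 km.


h = 25210.044 km, el = 63.9 deg
d = -R_E*sin(el) + sqrt((R_E*sin(el))^2 + 2*R_E*h + h^2)
d = -6371.0000*sin(1.1153) + sqrt((6371.0000*0.8980276)^2 + 2*6371.0000*25210.044 + 25210.044^2)
d = 25735.0863 km

25735.0863 km


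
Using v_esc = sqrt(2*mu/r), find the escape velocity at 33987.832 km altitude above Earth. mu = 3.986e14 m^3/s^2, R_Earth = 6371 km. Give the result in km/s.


r = 6371.0 + 33987.832 = 40358.8320 km = 4.0358832e+07 m
v_esc = sqrt(2*mu/r) = sqrt(2*3.986e14 / 4.0358832e+07)
v_esc = 4444.4124 m/s = 4.4444 km/s

4.4444 km/s


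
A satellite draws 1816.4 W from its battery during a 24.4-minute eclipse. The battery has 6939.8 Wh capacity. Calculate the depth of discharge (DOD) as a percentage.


E_used = P * t / 60 = 1816.4 * 24.4 / 60 = 738.6693 Wh
DOD = E_used / E_total * 100 = 738.6693 / 6939.8 * 100
DOD = 10.6440 %

10.6440 %


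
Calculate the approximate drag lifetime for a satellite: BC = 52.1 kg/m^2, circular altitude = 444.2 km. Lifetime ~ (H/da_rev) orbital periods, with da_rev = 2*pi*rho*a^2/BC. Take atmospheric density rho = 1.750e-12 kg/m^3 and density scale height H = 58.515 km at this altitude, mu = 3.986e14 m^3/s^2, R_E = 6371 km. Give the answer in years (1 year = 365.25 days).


a = R_E + alt = 6815.2000 km = 6.8152e+06 m
da_rev = 2*pi*rho*a^2/BC = 2*pi*1.750e-12*(6.8152e+06)^2/52.1 = 9.802512 m per revolution
N = H/da_rev = 58515.0000 m / 9.802512 m = 5969.3880 revolutions
P = 2*pi*sqrt(a^3/mu) = 5599.2406 s
lifetime = N*P = 5969.3880 * 5599.2406 = 3.3424039e+07 s = 386.8523 days
years = 386.8523 / 365.25 = 1.0591 years

1.0591 years


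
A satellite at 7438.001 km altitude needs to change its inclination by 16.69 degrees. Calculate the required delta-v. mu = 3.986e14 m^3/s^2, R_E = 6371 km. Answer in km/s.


r = 13809.0010 km = 1.3809001e+07 m
V = sqrt(mu/r) = 5372.6372 m/s
di = 16.69 deg = 0.2912955 rad
dV = 2*V*sin(di/2) = 2*5372.6372*sin(0.1456477)
dV = 1559.4974 m/s = 1.5595 km/s

1.5595 km/s


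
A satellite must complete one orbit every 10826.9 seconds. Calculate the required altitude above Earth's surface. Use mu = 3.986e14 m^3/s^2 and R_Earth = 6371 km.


T = 10826.9 s
r = (mu*T^2/(4*pi^2))^(1/3) = (3.986e14 * 10826.9^2 / (4*pi^2))^(1/3)
r = 1.0577798e+07 m = 10577.7980 km
alt = r - R_E = 10577.7980 - 6371 = 4206.7980 km

4206.7980 km


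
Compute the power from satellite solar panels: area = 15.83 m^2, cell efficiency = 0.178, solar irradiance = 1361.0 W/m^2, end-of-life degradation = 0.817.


P = area * eta * S * degradation
P = 15.83 * 0.178 * 1361.0 * 0.817
P = 3133.1494 W

3133.1494 W


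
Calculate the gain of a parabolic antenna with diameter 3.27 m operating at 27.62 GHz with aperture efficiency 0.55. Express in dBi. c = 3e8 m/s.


lambda = c/f = 3e8 / 2.762e+10 = 0.01086169 m
G = eta*(pi*D/lambda)^2 = 0.55*(pi*3.27/0.01086169)^2
G = 491997.3678 (linear)
G = 10*log10(491997.3678) = 56.9196 dBi

56.9196 dBi


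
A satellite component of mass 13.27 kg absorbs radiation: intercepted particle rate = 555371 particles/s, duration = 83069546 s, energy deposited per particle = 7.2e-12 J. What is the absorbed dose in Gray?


Total energy deposited = rate * time * E_per
  = 555371 * 83069546 * 7.2e-12 = 332.1678 J
Dose = E_total / mass = 332.1678 / 13.27
Dose = 25.0315 Gy

25.0315 Gy


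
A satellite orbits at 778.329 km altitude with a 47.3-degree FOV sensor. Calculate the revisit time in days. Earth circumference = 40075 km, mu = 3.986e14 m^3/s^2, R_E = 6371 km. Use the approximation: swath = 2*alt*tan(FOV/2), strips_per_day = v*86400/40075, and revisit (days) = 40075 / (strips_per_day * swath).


swath = 2*778.329*tan(0.4127704) = 681.7055 km
v = sqrt(mu/r) = 7466.8256 m/s = 7.4668 km/s
strips/day = v*86400/40075 = 7.4668*86400/40075 = 16.0982
coverage/day = strips * swath = 16.0982 * 681.7055 = 10974.2037 km
revisit = 40075 / 10974.2037 = 3.6517 days

3.6517 days


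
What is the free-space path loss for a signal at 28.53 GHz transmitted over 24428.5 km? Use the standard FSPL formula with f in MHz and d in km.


f = 28.53 GHz = 28530.0000 MHz
d = 24428.5 km
FSPL = 32.44 + 20*log10(28530.0000) + 20*log10(24428.5)
FSPL = 32.44 + 89.1060 + 87.7579
FSPL = 209.3040 dB

209.3040 dB


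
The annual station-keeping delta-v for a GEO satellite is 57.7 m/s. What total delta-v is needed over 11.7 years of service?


dV = rate * years = 57.7 * 11.7
dV = 675.0900 m/s

675.0900 m/s


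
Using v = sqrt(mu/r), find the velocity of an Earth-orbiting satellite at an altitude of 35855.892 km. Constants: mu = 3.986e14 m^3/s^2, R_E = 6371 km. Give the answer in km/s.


r = R_E + alt = 6371.0 + 35855.892 = 42226.8920 km = 4.2226892e+07 m
v = sqrt(mu/r) = sqrt(3.986e14 / 4.2226892e+07) = 3072.3741 m/s = 3.0724 km/s

3.0724 km/s


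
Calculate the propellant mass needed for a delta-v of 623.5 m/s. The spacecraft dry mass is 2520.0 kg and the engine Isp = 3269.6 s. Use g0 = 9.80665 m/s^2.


ve = Isp * g0 = 3269.6 * 9.80665 = 32063.822840 m/s
mass ratio = exp(dv/ve) = exp(623.5/32063.822840) = 1.01963589
m_prop = m_dry * (mr - 1) = 2520.0 * (1.01963589 - 1)
m_prop = 49.4824 kg

49.4824 kg


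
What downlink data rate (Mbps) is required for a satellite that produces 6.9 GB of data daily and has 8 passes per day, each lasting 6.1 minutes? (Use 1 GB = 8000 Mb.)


total contact time = 8 * 6.1 * 60 = 2928.0000 s
data = 6.9 GB = 55200.0000 Mb
rate = 55200.0000 / 2928.0000 = 18.8525 Mbps

18.8525 Mbps


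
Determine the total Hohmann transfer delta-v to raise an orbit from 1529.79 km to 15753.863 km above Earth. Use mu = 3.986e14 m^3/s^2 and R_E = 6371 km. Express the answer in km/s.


r1 = 7900.7900 km = 7.90079e+06 m
r2 = 22124.8630 km = 2.2124863e+07 m
dv1 = sqrt(mu/r1)*(sqrt(2*r2/(r1+r2)) - 1) = 1519.8214 m/s
dv2 = sqrt(mu/r2)*(1 - sqrt(2*r1/(r1+r2))) = 1165.3569 m/s
total dv = |dv1| + |dv2| = 1519.8214 + 1165.3569 = 2685.1783 m/s = 2.6852 km/s

2.6852 km/s


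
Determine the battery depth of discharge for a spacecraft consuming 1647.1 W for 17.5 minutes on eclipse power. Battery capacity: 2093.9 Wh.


E_used = P * t / 60 = 1647.1 * 17.5 / 60 = 480.4042 Wh
DOD = E_used / E_total * 100 = 480.4042 / 2093.9 * 100
DOD = 22.9430 %

22.9430 %


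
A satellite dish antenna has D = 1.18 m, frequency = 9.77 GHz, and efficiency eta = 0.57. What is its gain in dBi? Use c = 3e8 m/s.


lambda = c/f = 3e8 / 9.77e+09 = 0.03070624 m
G = eta*(pi*D/lambda)^2 = 0.57*(pi*1.18/0.03070624)^2
G = 8307.7847 (linear)
G = 10*log10(8307.7847) = 39.1949 dBi

39.1949 dBi


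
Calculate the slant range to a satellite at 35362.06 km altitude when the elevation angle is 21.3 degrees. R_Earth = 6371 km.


h = 35362.06 km, el = 21.3 deg
d = -R_E*sin(el) + sqrt((R_E*sin(el))^2 + 2*R_E*h + h^2)
d = -6371.0000*sin(0.3717551) + sqrt((6371.0000*0.3632512)^2 + 2*6371.0000*35362.06 + 35362.06^2)
d = 38994.4969 km

38994.4969 km


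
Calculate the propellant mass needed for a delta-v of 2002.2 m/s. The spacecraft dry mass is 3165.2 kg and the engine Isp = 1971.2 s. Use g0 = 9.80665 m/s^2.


ve = Isp * g0 = 1971.2 * 9.80665 = 19330.868480 m/s
mass ratio = exp(dv/ve) = exp(2002.2/19330.868480) = 1.10912928
m_prop = m_dry * (mr - 1) = 3165.2 * (1.10912928 - 1)
m_prop = 345.4160 kg

345.4160 kg


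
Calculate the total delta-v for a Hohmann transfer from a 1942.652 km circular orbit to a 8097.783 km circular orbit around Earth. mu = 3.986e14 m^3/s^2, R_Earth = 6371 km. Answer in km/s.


r1 = 8313.6520 km = 8.313652e+06 m
r2 = 14468.7830 km = 1.4468783e+07 m
dv1 = sqrt(mu/r1)*(sqrt(2*r2/(r1+r2)) - 1) = 879.5057 m/s
dv2 = sqrt(mu/r2)*(1 - sqrt(2*r1/(r1+r2))) = 764.7326 m/s
total dv = |dv1| + |dv2| = 879.5057 + 764.7326 = 1644.2383 m/s = 1.6442 km/s

1.6442 km/s


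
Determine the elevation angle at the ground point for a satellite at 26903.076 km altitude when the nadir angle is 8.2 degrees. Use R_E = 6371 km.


r = R_E + alt = 33274.0760 km
Law of sines in the satellite / Earth-center / ground-point triangle:
  sin(nadir)/R_E = sin(90 + el)/r  =>  cos(el) = (r/R_E)*sin(nadir)
cos(el) = (33274.0760 / 6371.0000) * sin(8.2 deg) = 0.7449138
el = arccos(0.7449138) = 41.8483 deg
(Earth-central angle = 90 - nadir - el = 39.9517 deg)

41.8483 degrees


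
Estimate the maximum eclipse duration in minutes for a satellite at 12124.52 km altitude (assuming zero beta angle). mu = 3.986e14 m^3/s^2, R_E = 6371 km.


r = 18495.5200 km
T = 417.2149 min
Eclipse fraction = arcsin(R_E/r)/pi = arcsin(6371.0000/18495.5200)/pi
= arcsin(0.3444618)/pi = 0.1119386
Eclipse duration = 0.1119386 * 417.2149 = 46.7024 min

46.7024 minutes


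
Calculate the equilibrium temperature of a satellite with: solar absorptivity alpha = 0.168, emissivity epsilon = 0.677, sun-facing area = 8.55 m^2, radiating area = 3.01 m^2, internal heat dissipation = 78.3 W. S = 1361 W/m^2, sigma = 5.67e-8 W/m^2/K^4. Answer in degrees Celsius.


Numerator = alpha*S*A_sun + Q_int = 0.168*1361*8.55 + 78.3 = 2033.2404 W
Denominator = eps*sigma*A_rad = 0.677*5.67e-8*3.01 = 1.1554156e-07 W/K^4
T^4 = 1.7597481e+10 K^4
T = 364.2190 K = 91.0690 C

91.0690 degrees Celsius


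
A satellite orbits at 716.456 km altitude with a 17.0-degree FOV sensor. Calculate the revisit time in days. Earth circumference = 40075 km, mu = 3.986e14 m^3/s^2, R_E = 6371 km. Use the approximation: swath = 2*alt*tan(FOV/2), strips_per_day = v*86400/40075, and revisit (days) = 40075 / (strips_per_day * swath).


swath = 2*716.456*tan(0.148353) = 214.1501 km
v = sqrt(mu/r) = 7499.3472 m/s = 7.4993 km/s
strips/day = v*86400/40075 = 7.4993*86400/40075 = 16.1683
coverage/day = strips * swath = 16.1683 * 214.1501 = 3462.4381 km
revisit = 40075 / 3462.4381 = 11.5742 days

11.5742 days


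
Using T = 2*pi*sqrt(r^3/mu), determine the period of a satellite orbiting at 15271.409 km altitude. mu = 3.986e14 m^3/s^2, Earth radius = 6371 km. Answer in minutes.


r = 21642.4090 km = 2.1642409e+07 m
T = 2*pi*sqrt(r^3/mu) = 2*pi*sqrt(1.0137172e+22 / 3.986e14)
T = 31686.1608 s = 528.1027 min

528.1027 minutes


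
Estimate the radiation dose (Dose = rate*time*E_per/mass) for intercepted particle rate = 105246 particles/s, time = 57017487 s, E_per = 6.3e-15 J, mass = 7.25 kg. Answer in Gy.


Total energy deposited = rate * time * E_per
  = 105246 * 57017487 * 6.3e-15 = 0.03780543 J
Dose = E_total / mass = 0.03780543 / 7.25
Dose = 0.005214543 Gy

0.0052 Gy


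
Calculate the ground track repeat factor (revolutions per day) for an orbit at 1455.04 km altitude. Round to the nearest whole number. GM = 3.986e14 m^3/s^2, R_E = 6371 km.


r = 7.82604e+06 m
T = 2*pi*sqrt(r^3/mu) = 6890.0808 s = 114.8347 min
revs/day = 1440 / 114.8347 = 12.5398
Rounded: 13 revolutions per day

13 revolutions per day


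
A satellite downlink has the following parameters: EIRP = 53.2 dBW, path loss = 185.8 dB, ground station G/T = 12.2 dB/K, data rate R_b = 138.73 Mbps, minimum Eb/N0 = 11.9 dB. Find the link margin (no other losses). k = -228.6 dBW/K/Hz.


C/N0 = EIRP - FSPL + G/T - k = 53.2 - 185.8 + 12.2 - (-228.6)
C/N0 = 108.2000 dB-Hz
R_b = 138.73 Mbps = 1.3873e+08 bps -> 10*log10(R_b) = 81.4217 dB-Hz
Eb/N0 = C/N0 - 10*log10(R_b) = 108.2000 - 81.4217 = 26.7783 dB
Margin = Eb/N0 - Eb/N0_req = 26.7783 - 11.9 = 14.8783 dB (link closes)

14.8783 dB


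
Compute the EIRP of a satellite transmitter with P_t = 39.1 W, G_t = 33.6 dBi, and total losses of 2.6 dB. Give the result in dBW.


Pt = 39.1 W = 15.9218 dBW
EIRP = Pt_dBW + Gt - losses = 15.9218 + 33.6 - 2.6 = 46.9218 dBW

46.9218 dBW


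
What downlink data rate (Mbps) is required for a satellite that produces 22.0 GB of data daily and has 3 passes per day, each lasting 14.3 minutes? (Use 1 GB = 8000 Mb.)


total contact time = 3 * 14.3 * 60 = 2574.0000 s
data = 22.0 GB = 176000.0000 Mb
rate = 176000.0000 / 2574.0000 = 68.3761 Mbps

68.3761 Mbps


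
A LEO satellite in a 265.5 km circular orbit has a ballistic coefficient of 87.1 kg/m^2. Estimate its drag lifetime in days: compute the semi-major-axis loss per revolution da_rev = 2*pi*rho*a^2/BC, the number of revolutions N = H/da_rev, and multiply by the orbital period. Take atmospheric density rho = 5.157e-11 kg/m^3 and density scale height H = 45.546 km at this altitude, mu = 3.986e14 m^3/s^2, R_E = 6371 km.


a = R_E + alt = 6636.5000 km = 6.6365e+06 m
da_rev = 2*pi*rho*a^2/BC = 2*pi*5.157e-11*(6.6365e+06)^2/87.1 = 163.846452 m per revolution
N = H/da_rev = 45546.0000 m / 163.846452 m = 277.9798 revolutions
P = 2*pi*sqrt(a^3/mu) = 5380.4657 s
lifetime = N*P = 277.9798 * 5380.4657 = 1.4956607e+06 s = 17.3109 days

17.3109 days


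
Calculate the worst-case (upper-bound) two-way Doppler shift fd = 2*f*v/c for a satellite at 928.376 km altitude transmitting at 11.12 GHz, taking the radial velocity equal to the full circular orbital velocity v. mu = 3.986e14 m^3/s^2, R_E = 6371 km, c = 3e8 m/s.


r = 7.299376e+06 m
v = sqrt(mu/r) = 7389.6825 m/s (worst-case radial velocity)
f = 11.12 GHz = 1.112e+10 Hz
fd = 2*f*v/c = 2*1.112e+10*7389.6825/3.0e+08
fd = 547821.7964 Hz

547821.7964 Hz


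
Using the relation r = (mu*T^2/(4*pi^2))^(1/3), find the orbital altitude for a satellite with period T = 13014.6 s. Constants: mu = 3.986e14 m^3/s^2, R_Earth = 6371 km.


T = 13014.6 s
r = (mu*T^2/(4*pi^2))^(1/3) = (3.986e14 * 13014.6^2 / (4*pi^2))^(1/3)
r = 1.1958583e+07 m = 11958.5834 km
alt = r - R_E = 11958.5834 - 6371 = 5587.5834 km

5587.5834 km


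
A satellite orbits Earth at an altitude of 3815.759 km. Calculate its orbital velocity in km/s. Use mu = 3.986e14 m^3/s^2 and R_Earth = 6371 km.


r = R_E + alt = 6371.0 + 3815.759 = 10186.7590 km = 1.0186759e+07 m
v = sqrt(mu/r) = sqrt(3.986e14 / 1.0186759e+07) = 6255.3358 m/s = 6.2553 km/s

6.2553 km/s


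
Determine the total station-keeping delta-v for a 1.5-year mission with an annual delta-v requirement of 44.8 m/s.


dV = rate * years = 44.8 * 1.5
dV = 67.2000 m/s

67.2000 m/s


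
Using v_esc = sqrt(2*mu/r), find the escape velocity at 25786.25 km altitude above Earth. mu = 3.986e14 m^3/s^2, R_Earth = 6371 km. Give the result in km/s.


r = 6371.0 + 25786.25 = 32157.2500 km = 3.215725e+07 m
v_esc = sqrt(2*mu/r) = sqrt(2*3.986e14 / 3.215725e+07)
v_esc = 4979.0237 m/s = 4.9790 km/s

4.9790 km/s


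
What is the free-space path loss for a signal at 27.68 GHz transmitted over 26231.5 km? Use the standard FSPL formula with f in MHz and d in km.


f = 27.68 GHz = 27680.0000 MHz
d = 26231.5 km
FSPL = 32.44 + 20*log10(27680.0000) + 20*log10(26231.5)
FSPL = 32.44 + 88.8433 + 88.3765
FSPL = 209.6598 dB

209.6598 dB


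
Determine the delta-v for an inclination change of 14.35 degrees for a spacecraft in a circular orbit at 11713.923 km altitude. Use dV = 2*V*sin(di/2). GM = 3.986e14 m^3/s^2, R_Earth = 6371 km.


r = 18084.9230 km = 1.8084923e+07 m
V = sqrt(mu/r) = 4694.7267 m/s
di = 14.35 deg = 0.2504547 rad
dV = 2*V*sin(di/2) = 2*4694.7267*sin(0.1252274)
dV = 1172.7458 m/s = 1.1727 km/s

1.1727 km/s


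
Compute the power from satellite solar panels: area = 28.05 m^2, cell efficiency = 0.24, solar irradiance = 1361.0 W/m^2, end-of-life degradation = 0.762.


P = area * eta * S * degradation
P = 28.05 * 0.24 * 1361.0 * 0.762
P = 6981.6360 W

6981.6360 W


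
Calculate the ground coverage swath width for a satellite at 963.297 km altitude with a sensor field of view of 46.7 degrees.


FOV = 46.7 deg = 0.8150688 rad
swath = 2 * alt * tan(FOV/2) = 2 * 963.297 * tan(0.4075344)
swath = 2 * 963.297 * 0.431703
swath = 831.7163 km

831.7163 km


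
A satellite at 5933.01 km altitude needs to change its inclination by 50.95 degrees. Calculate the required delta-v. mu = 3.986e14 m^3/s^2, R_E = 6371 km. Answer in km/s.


r = 12304.0100 km = 1.230401e+07 m
V = sqrt(mu/r) = 5691.7434 m/s
di = 50.95 deg = 0.8892453 rad
dV = 2*V*sin(di/2) = 2*5691.7434*sin(0.4446226)
dV = 4896.2338 m/s = 4.8962 km/s

4.8962 km/s


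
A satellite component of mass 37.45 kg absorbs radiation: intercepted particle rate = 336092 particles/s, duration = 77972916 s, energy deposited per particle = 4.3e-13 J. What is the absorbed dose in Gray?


Total energy deposited = rate * time * E_per
  = 336092 * 77972916 * 4.3e-13 = 11.2686 J
Dose = E_total / mass = 11.2686 / 37.45
Dose = 0.3008975 Gy

0.3009 Gy


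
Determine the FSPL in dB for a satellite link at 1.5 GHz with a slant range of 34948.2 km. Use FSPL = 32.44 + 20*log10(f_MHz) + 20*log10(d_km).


f = 1.5 GHz = 1500.0000 MHz
d = 34948.2 km
FSPL = 32.44 + 20*log10(1500.0000) + 20*log10(34948.2)
FSPL = 32.44 + 63.5218 + 90.8685
FSPL = 186.8303 dB

186.8303 dB


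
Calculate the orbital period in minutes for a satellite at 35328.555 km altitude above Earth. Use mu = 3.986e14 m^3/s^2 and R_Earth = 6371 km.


r = 41699.5550 km = 4.1699555e+07 m
T = 2*pi*sqrt(r^3/mu) = 2*pi*sqrt(7.2509392e+22 / 3.986e14)
T = 84743.8815 s = 1412.3980 min

1412.3980 minutes


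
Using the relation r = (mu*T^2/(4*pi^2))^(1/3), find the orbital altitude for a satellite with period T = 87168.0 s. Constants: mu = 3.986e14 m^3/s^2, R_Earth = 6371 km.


T = 87168.0 s
r = (mu*T^2/(4*pi^2))^(1/3) = (3.986e14 * 87168.0^2 / (4*pi^2))^(1/3)
r = 4.2491028e+07 m = 42491.0282 km
alt = r - R_E = 42491.0282 - 6371 = 36120.0282 km

36120.0282 km


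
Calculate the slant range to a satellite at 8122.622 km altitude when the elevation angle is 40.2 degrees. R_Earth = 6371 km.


h = 8122.622 km, el = 40.2 deg
d = -R_E*sin(el) + sqrt((R_E*sin(el))^2 + 2*R_E*h + h^2)
d = -6371.0000*sin(0.7016224) + sqrt((6371.0000*0.6454577)^2 + 2*6371.0000*8122.622 + 8122.622^2)
d = 9540.1045 km

9540.1045 km


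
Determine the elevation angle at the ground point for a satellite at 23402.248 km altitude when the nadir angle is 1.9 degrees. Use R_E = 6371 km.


r = R_E + alt = 29773.2480 km
Law of sines in the satellite / Earth-center / ground-point triangle:
  sin(nadir)/R_E = sin(90 + el)/r  =>  cos(el) = (r/R_E)*sin(nadir)
cos(el) = (29773.2480 / 6371.0000) * sin(1.9 deg) = 0.1549423
el = arccos(0.1549423) = 81.0866 deg
(Earth-central angle = 90 - nadir - el = 7.0134 deg)

81.0866 degrees


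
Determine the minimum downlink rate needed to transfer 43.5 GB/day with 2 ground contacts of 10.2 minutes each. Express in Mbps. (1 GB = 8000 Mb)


total contact time = 2 * 10.2 * 60 = 1224.0000 s
data = 43.5 GB = 348000.0000 Mb
rate = 348000.0000 / 1224.0000 = 284.3137 Mbps

284.3137 Mbps


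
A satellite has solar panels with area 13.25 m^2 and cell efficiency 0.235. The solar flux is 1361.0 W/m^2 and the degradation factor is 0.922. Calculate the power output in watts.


P = area * eta * S * degradation
P = 13.25 * 0.235 * 1361.0 * 0.922
P = 3907.2643 W

3907.2643 W


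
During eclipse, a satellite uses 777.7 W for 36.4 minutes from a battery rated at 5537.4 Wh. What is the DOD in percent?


E_used = P * t / 60 = 777.7 * 36.4 / 60 = 471.8047 Wh
DOD = E_used / E_total * 100 = 471.8047 / 5537.4 * 100
DOD = 8.5203 %

8.5203 %


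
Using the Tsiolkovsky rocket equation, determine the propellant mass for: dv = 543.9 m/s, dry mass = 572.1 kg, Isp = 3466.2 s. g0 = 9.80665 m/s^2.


ve = Isp * g0 = 3466.2 * 9.80665 = 33991.810230 m/s
mass ratio = exp(dv/ve) = exp(543.9/33991.810230) = 1.01612961
m_prop = m_dry * (mr - 1) = 572.1 * (1.01612961 - 1)
m_prop = 9.2278 kg

9.2278 kg


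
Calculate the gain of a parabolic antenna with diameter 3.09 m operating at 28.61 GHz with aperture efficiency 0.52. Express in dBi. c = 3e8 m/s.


lambda = c/f = 3e8 / 2.861e+10 = 0.01048584 m
G = eta*(pi*D/lambda)^2 = 0.52*(pi*3.09/0.01048584)^2
G = 445669.8494 (linear)
G = 10*log10(445669.8494) = 56.4901 dBi

56.4901 dBi


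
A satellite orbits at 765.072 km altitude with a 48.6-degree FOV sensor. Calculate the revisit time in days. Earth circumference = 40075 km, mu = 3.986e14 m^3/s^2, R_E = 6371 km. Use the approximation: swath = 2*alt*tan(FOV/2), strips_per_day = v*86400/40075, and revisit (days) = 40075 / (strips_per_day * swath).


swath = 2*765.072*tan(0.424115) = 690.8865 km
v = sqrt(mu/r) = 7473.7581 m/s = 7.4738 km/s
strips/day = v*86400/40075 = 7.4738*86400/40075 = 16.1131
coverage/day = strips * swath = 16.1131 * 690.8865 = 11132.3271 km
revisit = 40075 / 11132.3271 = 3.5999 days

3.5999 days


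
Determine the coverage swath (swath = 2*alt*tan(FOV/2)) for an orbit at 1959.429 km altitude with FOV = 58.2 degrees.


FOV = 58.2 deg = 1.0158 rad
swath = 2 * alt * tan(FOV/2) = 2 * 1959.429 * tan(0.5078908)
swath = 2 * 1959.429 * 0.5565929
swath = 2181.2084 km

2181.2084 km


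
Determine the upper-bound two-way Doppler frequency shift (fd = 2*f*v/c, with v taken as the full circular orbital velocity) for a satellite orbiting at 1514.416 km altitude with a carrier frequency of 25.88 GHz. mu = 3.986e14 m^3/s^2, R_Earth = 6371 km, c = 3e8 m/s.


r = 7.885416e+06 m
v = sqrt(mu/r) = 7109.7829 m/s (worst-case radial velocity)
f = 25.88 GHz = 2.588e+10 Hz
fd = 2*f*v/c = 2*2.588e+10*7109.7829/3.0e+08
fd = 1.2266746e+06 Hz

1.2267e+06 Hz


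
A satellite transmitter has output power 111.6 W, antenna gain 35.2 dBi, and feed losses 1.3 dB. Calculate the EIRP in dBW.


Pt = 111.6 W = 20.4766 dBW
EIRP = Pt_dBW + Gt - losses = 20.4766 + 35.2 - 1.3 = 54.3766 dBW

54.3766 dBW


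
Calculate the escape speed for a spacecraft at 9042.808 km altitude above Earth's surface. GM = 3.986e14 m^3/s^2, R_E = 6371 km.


r = 6371.0 + 9042.808 = 15413.8080 km = 1.5413808e+07 m
v_esc = sqrt(2*mu/r) = sqrt(2*3.986e14 / 1.5413808e+07)
v_esc = 7191.6521 m/s = 7.1917 km/s

7.1917 km/s


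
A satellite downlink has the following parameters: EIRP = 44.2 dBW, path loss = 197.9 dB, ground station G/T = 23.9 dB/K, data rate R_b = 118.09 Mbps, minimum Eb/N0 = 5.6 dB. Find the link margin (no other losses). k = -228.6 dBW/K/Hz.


C/N0 = EIRP - FSPL + G/T - k = 44.2 - 197.9 + 23.9 - (-228.6)
C/N0 = 98.8000 dB-Hz
R_b = 118.09 Mbps = 1.1809e+08 bps -> 10*log10(R_b) = 80.7221 dB-Hz
Eb/N0 = C/N0 - 10*log10(R_b) = 98.8000 - 80.7221 = 18.0779 dB
Margin = Eb/N0 - Eb/N0_req = 18.0779 - 5.6 = 12.4779 dB (link closes)

12.4779 dB


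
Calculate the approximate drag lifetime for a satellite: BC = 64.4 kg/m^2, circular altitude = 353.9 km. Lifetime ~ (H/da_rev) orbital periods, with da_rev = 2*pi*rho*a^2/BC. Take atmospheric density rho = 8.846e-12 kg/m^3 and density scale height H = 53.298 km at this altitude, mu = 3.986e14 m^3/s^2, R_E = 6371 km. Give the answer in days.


a = R_E + alt = 6724.9000 km = 6.7249e+06 m
da_rev = 2*pi*rho*a^2/BC = 2*pi*8.846e-12*(6.7249e+06)^2/64.4 = 39.031262 m per revolution
N = H/da_rev = 53298.0000 m / 39.031262 m = 1365.5208 revolutions
P = 2*pi*sqrt(a^3/mu) = 5488.3268 s
lifetime = N*P = 1365.5208 * 5488.3268 = 7.4944244e+06 s = 86.7410 days

86.7410 days


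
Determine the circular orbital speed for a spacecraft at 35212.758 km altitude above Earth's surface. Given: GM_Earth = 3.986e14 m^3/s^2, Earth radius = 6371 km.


r = R_E + alt = 6371.0 + 35212.758 = 41583.7580 km = 4.1583758e+07 m
v = sqrt(mu/r) = sqrt(3.986e14 / 4.1583758e+07) = 3096.0415 m/s = 3.0960 km/s

3.0960 km/s
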